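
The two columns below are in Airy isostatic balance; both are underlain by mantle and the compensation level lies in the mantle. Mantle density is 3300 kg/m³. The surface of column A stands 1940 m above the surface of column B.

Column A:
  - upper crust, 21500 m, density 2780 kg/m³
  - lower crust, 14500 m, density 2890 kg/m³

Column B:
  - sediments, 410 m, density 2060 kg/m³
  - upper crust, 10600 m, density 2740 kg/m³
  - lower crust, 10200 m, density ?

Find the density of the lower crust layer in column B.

Take the compensation level at the base of the deeper column (depth z_c below the surface of column A) and equate Σ ρ_i t_i down to z_c; mantle fills any gap and the z_c terms cancel.
Column A: 21500×2780 + 14500×2890 + (z_c − 36000)×3300
Column B: 1940×0 + 410×2060 + 10600×2740 + 10200×ρ + (z_c − 1940 − 21210)×3300
The z_c×3300 term appears on both sides and cancels. Collect the known terms of each column as K = Σ(ρt)_known − 3300 × (depth of known layers): K_A = 101675000 − 3300×36000 = −17125000; K_B = 29888600 − 3300×(1940 + 21210) = −46506400.
Balance: K_A = K_B + 10200×ρ, so ρ = (K_A − K_B)/10200 = 29381400/10200 = 2880 kg/m³.

2880 kg/m³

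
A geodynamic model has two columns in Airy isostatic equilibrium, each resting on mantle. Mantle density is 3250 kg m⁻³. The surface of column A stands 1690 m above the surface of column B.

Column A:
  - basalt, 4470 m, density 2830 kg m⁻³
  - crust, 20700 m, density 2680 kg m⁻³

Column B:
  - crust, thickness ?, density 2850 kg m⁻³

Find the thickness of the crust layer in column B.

Take the compensation level at the base of the deeper column (depth z_c below the surface of column A) and equate Σ ρ_i t_i down to z_c; mantle fills any gap and the z_c terms cancel.
Column A: 4470×2830 + 20700×2680 + (z_c − 25170)×3250
Column B: 1690×0 + x×2850 + (z_c − 1690 − 0 − x)×3250
The z_c×3250 term appears on both sides and cancels. Collect the known terms of each column as K = Σ(ρt)_known − 3250 × (depth of known layers): K_A = 68126100 − 3250×25170 = −13676400; K_B = 0 − 3250×(1690 + 0) = −5492500.
Balance: K_A = K_B − x×(3250 − 2850), so x = (K_B − K_A)/(3250 − 2850) = 8183900/400 = 20500 m.

20500 m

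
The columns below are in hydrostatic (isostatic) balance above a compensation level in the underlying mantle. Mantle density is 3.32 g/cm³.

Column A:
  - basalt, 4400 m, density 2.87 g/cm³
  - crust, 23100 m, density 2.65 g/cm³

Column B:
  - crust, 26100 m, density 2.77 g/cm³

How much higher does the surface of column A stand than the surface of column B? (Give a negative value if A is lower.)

For any compensation level in the mantle, the mantle terms cancel and isostasy reduces to e = (Σt_A − Σt_B) − (Σ(ρt)_A − Σ(ρt)_B) / ρ_m.
Σt_A = 27500 m; Σt_B = 26100 m; Σ(ρt)_A = 73843; Σ(ρt)_B = 72297 (in m·g/cm³).
e = (27500 − 26100) − (73843 − 72297) / 3.32 = 934 m.

934 m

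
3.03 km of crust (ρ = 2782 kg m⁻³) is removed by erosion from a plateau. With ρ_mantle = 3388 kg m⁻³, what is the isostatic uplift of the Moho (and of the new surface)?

Unloading: uplift u = e ρ_c/ρ_m = 3.03 km × 2782/3388 = 2.49 km.

2.49 km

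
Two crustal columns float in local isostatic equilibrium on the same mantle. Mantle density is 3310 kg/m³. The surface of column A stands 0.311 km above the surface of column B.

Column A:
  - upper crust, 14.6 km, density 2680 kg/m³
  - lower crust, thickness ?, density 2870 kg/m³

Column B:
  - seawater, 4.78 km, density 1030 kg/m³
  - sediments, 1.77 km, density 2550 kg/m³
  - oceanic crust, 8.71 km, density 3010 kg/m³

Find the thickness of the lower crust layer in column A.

Take the compensation level at the base of the deeper column (depth z_c below the surface of column A) and equate Σ ρ_i t_i down to z_c; mantle fills any gap and the z_c terms cancel.
Column A: 14.6×2680 + x×2870 + (z_c − 14.6 − x)×3310
Column B: 0.311×0 + 4.78×1030 + 1.77×2550 + 8.71×3010 + (z_c − 0.311 − 15.26)×3310
The z_c×3310 term appears on both sides and cancels. Collect the known terms of each column as K = Σ(ρt)_known − 3310 × (depth of known layers): K_A = 39128 − 3310×14.6 = −9198; K_B = 35654 − 3310×(0.311 + 15.26) = −15886.01.
Balance: K_A − x×(3310 − 2870) = K_B, so x = (K_A − K_B)/(3310 − 2870) = 6688.01/440 = 15.2 km.

15.2 km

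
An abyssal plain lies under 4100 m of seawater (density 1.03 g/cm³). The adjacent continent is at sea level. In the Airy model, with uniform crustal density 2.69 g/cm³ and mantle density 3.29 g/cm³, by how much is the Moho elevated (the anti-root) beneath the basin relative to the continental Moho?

By Archimedes' principle applied to the lithosphere: replacing crust with seawater at the top is compensated by replacing crust with mantle at the base: d (ρ_c − ρ_w) = a (ρ_m − ρ_c).
a = d (ρ_c − ρ_w)/(ρ_m − ρ_c) = 4100 m × 1.66/0.6 = 11300 m.

11300 m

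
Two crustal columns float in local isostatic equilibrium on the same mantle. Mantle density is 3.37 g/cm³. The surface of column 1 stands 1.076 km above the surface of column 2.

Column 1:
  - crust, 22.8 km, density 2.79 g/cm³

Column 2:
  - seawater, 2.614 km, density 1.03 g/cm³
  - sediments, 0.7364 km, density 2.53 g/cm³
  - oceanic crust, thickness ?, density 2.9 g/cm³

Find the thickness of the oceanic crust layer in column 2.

6.09 km

Take the compensation level at the base of the deeper column (depth z_c below the surface of column 1) and equate Σ ρ_i t_i down to z_c; mantle fills any gap and the z_c terms cancel.
Column 1: 22.8×2.79 + (z_c − 22.8)×3.37
Column 2: 1.076×0 + 2.614×1.03 + 0.7364×2.53 + x×2.9 + (z_c − 1.076 − 3.3504 − x)×3.37
The z_c×3.37 term appears on both sides and cancels. Collect the known terms of each column as K = Σ(ρt)_known − 3.37 × (depth of known layers): K_1 = 63.612 − 3.37×22.8 = −13.224; K_2 = 4.555512 − 3.37×(1.076 + 3.3504) = −10.361456.
Balance: K_1 = K_2 − x×(3.37 − 2.9), so x = (K_2 − K_1)/(3.37 − 2.9) = 2.86254/0.47 = 6.09 km.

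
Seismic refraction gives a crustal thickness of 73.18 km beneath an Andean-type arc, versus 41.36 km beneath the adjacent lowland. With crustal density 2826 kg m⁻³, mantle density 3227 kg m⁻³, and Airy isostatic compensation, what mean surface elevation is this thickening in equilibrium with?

Excess crust Δ = 73.18 km − 41.36 km = 31.82 km, split between elevation h and root r with h + r = Δ.
Airy balance ρ_c h = (ρ_m − ρ_c) r gives r = h ρ_c/(ρ_m − ρ_c), so h (1 + ρ_c/(ρ_m − ρ_c)) = Δ, i.e. h = Δ (ρ_m − ρ_c)/ρ_m.
h = 31.82 km × 401/3227 = 3.95 km.

3.95 km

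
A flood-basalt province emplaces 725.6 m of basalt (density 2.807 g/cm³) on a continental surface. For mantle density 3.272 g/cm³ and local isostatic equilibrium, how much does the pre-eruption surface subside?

Subaerial loading: s = t ρ_load / ρ_m.
s = 725.6 m × 2.807/3.272 = 622 m.

622 m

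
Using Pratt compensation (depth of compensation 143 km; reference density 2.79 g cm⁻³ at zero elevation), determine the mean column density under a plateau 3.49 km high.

2.72 g cm⁻³

Pratt balance: ρ_ref D = ρ (D + h).
ρ = ρ_ref D/(D + h) = 2.79 × 143 km/(143 km + 3.49 km) = 2.72 g cm⁻³.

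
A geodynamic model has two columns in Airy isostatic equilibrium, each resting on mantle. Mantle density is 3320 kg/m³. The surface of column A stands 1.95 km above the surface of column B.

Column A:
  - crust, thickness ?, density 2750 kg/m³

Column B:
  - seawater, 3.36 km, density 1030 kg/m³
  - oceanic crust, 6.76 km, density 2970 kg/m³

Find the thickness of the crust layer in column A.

Take the compensation level at the base of the deeper column (depth z_c below the surface of column A) and equate Σ ρ_i t_i down to z_c; mantle fills any gap and the z_c terms cancel.
Column A: x×2750 + (z_c − 0 − x)×3320
Column B: 1.95×0 + 3.36×1030 + 6.76×2970 + (z_c − 1.95 − 10.12)×3320
The z_c×3320 term appears on both sides and cancels. Collect the known terms of each column as K = Σ(ρt)_known − 3320 × (depth of known layers): K_A = 0 − 3320×0 = 0; K_B = 23538 − 3320×(1.95 + 10.12) = −16534.4.
Balance: K_A − x×(3320 − 2750) = K_B, so x = (K_A − K_B)/(3320 − 2750) = 16534.4/570 = 29 km.

29 km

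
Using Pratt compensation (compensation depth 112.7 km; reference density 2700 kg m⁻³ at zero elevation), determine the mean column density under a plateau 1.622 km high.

Pratt balance: ρ_ref D = ρ (D + h).
ρ = ρ_ref D/(D + h) = 2700 × 112.7 km/(112.7 km + 1.622 km) = 2660 kg m⁻³.

2660 kg m⁻³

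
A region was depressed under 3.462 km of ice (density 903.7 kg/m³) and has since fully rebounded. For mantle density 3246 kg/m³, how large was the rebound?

Removing the load lets mantle flow back in; uplift u satisfies ρ_ice t = ρ_m u.
u = t ρ_ice/ρ_m = 3.462 km × 903.7/3246 = 0.964 km.

0.964 km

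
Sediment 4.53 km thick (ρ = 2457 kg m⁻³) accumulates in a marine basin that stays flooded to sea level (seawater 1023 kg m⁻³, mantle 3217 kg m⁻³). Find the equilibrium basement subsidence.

2.96 km

Submarine loading: the sediment displaces seawater, and the subsidence is in turn flooded, so s (ρ_m − ρ_w) = t (ρ_sed − ρ_w).
s = 4.53 km × (2457 − 1023) / (3217 − 1023) = 2.96 km.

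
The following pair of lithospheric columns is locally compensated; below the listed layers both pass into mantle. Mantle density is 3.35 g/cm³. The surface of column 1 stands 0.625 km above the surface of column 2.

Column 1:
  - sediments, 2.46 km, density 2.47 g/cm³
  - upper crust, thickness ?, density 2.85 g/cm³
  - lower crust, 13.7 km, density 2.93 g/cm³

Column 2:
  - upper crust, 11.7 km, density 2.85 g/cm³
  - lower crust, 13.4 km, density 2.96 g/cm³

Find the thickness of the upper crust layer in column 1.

10.5 km

Take the compensation level at the base of the deeper column (depth z_c below the surface of column 1) and equate Σ ρ_i t_i down to z_c; mantle fills any gap and the z_c terms cancel.
Column 1: 2.46×2.47 + x×2.85 + 13.7×2.93 + (z_c − 16.16 − x)×3.35
Column 2: 0.625×0 + 11.7×2.85 + 13.4×2.96 + (z_c − 0.625 − 25.1)×3.35
The z_c×3.35 term appears on both sides and cancels. Collect the known terms of each column as K = Σ(ρt)_known − 3.35 × (depth of known layers): K_1 = 46.2172 − 3.35×16.16 = −7.9188; K_2 = 73.009 − 3.35×(0.625 + 25.1) = −13.16975.
Balance: K_1 − x×(3.35 − 2.85) = K_2, so x = (K_1 − K_2)/(3.35 − 2.85) = 5.25095/0.5 = 10.5 km.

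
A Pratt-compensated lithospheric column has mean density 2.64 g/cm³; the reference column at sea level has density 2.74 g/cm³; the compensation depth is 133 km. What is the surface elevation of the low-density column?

5.04 km

ρ_ref D = ρ (D + h) → h = D (ρ_ref − ρ)/ρ.
h = 133 km × (2.74 − 2.64)/2.64 = 5.04 km.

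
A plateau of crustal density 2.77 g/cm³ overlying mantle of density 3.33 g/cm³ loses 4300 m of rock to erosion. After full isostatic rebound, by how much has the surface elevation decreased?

Rebound u = e ρ_c/ρ_m = 4300 m × 2.77/3.33 = 3577 m.
Net surface drop = e − u = 4300 m − 3577 m = e (ρ_m − ρ_c)/ρ_m = 723 m.

723 m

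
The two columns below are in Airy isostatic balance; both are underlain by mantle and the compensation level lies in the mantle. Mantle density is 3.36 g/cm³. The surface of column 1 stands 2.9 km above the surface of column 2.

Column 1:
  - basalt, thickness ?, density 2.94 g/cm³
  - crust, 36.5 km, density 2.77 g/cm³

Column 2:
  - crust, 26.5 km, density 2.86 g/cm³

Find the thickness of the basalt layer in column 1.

3.47 km

Take the compensation level at the base of the deeper column (depth z_c below the surface of column 1) and equate Σ ρ_i t_i down to z_c; mantle fills any gap and the z_c terms cancel.
Column 1: x×2.94 + 36.5×2.77 + (z_c − 36.5 − x)×3.36
Column 2: 2.9×0 + 26.5×2.86 + (z_c − 2.9 − 26.5)×3.36
The z_c×3.36 term appears on both sides and cancels. Collect the known terms of each column as K = Σ(ρt)_known − 3.36 × (depth of known layers): K_1 = 101.105 − 3.36×36.5 = −21.535; K_2 = 75.79 − 3.36×(2.9 + 26.5) = −22.994.
Balance: K_1 − x×(3.36 − 2.94) = K_2, so x = (K_1 − K_2)/(3.36 − 2.94) = 1.459/0.42 = 3.47 km.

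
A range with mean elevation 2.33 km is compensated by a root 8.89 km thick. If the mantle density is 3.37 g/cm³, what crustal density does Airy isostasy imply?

2.67 g/cm³

ρ_c h = (ρ_m − ρ_c) r → ρ_c (h + r) = ρ_m r → ρ_c = ρ_m r / (h + r).
ρ_c = 3.37 × 8.89 km / (2.33 km + 8.89 km) = 2.67 g/cm³.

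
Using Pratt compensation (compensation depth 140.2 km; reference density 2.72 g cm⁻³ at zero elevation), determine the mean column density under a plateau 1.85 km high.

Pratt balance: ρ_ref D = ρ (D + h).
ρ = ρ_ref D/(D + h) = 2.72 × 140.2 km/(140.2 km + 1.85 km) = 2.68 g cm⁻³.

2.68 g cm⁻³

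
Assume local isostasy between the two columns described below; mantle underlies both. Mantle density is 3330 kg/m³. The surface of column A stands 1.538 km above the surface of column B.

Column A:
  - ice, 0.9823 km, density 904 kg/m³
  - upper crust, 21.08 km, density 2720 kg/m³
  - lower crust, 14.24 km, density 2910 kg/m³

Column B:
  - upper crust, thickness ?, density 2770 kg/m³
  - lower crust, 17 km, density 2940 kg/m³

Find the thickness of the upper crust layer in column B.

16.9 km

Take the compensation level at the base of the deeper column (depth z_c below the surface of column A) and equate Σ ρ_i t_i down to z_c; mantle fills any gap and the z_c terms cancel.
Column A: 0.9823×904 + 21.08×2720 + 14.24×2910 + (z_c − 36.3023)×3330
Column B: 1.538×0 + x×2770 + 17×2940 + (z_c − 1.538 − 17 − x)×3330
The z_c×3330 term appears on both sides and cancels. Collect the known terms of each column as K = Σ(ρt)_known − 3330 × (depth of known layers): K_A = 99663.9992 − 3330×36.3023 = −21222.6598; K_B = 49980 − 3330×(1.538 + 17) = −11751.54.
Balance: K_A = K_B − x×(3330 − 2770), so x = (K_B − K_A)/(3330 − 2770) = 9471.12/560 = 16.9 km.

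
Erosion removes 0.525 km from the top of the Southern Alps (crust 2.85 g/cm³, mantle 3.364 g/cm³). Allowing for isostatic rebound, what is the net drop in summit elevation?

Rebound u = e ρ_c/ρ_m = 0.525 km × 2.85/3.364 = 0.4448 km.
Net surface drop = e − u = 0.525 km − 0.4448 km = e (ρ_m − ρ_c)/ρ_m = 0.0802 km.

0.0802 km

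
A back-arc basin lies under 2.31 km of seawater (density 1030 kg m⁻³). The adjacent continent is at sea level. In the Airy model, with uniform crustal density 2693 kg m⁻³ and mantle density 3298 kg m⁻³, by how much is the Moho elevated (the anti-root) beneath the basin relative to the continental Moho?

For local isostatic compensation: replacing crust with seawater at the top is compensated by replacing crust with mantle at the base: d (ρ_c − ρ_w) = a (ρ_m − ρ_c).
a = d (ρ_c − ρ_w)/(ρ_m − ρ_c) = 2.31 km × 1663/605 = 6.35 km.

6.35 km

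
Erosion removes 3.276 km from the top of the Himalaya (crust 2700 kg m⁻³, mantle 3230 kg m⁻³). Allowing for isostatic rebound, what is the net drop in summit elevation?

Rebound u = e ρ_c/ρ_m = 3.276 km × 2700/3230 = 2.738 km.
Net surface drop = e − u = 3.276 km − 2.738 km = e (ρ_m − ρ_c)/ρ_m = 0.538 km.

0.538 km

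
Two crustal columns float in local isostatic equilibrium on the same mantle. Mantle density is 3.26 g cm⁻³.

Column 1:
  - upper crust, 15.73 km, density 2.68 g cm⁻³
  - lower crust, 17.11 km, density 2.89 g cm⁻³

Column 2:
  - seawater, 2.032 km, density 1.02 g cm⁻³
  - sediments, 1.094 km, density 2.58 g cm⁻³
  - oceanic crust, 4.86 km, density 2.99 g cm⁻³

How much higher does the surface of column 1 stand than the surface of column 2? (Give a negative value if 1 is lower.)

2.71 km

For any compensation level in the mantle, the mantle terms cancel and isostasy reduces to e = (Σt_1 − Σt_2) − (Σ(ρt)_1 − Σ(ρt)_2) / ρ_m.
Σt_1 = 32.84 km; Σt_2 = 7.986 km; Σ(ρt)_1 = 91.6043; Σ(ρt)_2 = 19.42656 (in km·g cm⁻³).
e = (32.84 − 7.986) − (91.6043 − 19.42656) / 3.26 = 2.71 km.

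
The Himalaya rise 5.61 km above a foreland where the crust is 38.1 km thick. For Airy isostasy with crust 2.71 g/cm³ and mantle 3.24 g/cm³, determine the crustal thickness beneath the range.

72.4 km

Root depth r = h ρ_c / (ρ_m − ρ_c) = 5.61 km × 2.71 / 0.53 = 28.69 km.
Total thickness = T + h + r = 38.1 km + 5.61 km + 28.69 km = 72.4 km.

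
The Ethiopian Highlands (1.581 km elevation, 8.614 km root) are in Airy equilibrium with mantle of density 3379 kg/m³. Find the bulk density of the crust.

2850 kg/m³

ρ_c h = (ρ_m − ρ_c) r → ρ_c (h + r) = ρ_m r → ρ_c = ρ_m r / (h + r).
ρ_c = 3379 × 8.614 km / (1.581 km + 8.614 km) = 2850 kg/m³.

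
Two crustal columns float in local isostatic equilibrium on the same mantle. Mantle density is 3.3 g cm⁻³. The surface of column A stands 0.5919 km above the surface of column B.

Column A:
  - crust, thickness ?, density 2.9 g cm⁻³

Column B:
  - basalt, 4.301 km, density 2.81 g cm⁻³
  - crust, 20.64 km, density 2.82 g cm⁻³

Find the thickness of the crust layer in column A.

Take the compensation level at the base of the deeper column (depth z_c below the surface of column A) and equate Σ ρ_i t_i down to z_c; mantle fills any gap and the z_c terms cancel.
Column A: x×2.9 + (z_c − 0 − x)×3.3
Column B: 0.5919×0 + 4.301×2.81 + 20.64×2.82 + (z_c − 0.5919 − 24.941)×3.3
The z_c×3.3 term appears on both sides and cancels. Collect the known terms of each column as K = Σ(ρt)_known − 3.3 × (depth of known layers): K_A = 0 − 3.3×0 = 0; K_B = 70.29061 − 3.3×(0.5919 + 24.941) = −13.96796.
Balance: K_A − x×(3.3 − 2.9) = K_B, so x = (K_A − K_B)/(3.3 − 2.9) = 13.968/0.4 = 34.9 km.

34.9 km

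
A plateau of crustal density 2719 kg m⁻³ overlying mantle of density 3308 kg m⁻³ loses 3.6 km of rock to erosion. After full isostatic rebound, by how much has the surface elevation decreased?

Rebound u = e ρ_c/ρ_m = 3.6 km × 2719/3308 = 2.959 km.
Net surface drop = e − u = 3.6 km − 2.959 km = e (ρ_m − ρ_c)/ρ_m = 0.641 km.

0.641 km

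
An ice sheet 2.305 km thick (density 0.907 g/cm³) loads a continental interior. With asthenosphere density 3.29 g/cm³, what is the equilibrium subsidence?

Equating mass per unit area of the two columns: the ice load ρ_ice t is balanced by mantle displaced below, ρ_m s.
s = t ρ_ice / ρ_m = 2.305 km × 0.907/3.29 = 0.635 km.

0.635 km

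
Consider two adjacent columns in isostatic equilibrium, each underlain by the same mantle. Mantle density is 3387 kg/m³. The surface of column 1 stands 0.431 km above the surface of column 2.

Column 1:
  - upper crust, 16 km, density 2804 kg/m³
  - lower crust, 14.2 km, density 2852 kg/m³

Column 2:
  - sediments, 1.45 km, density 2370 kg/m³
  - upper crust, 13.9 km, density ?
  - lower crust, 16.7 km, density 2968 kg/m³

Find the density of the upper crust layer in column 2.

2880 kg/m³

Take the compensation level at the base of the deeper column (depth z_c below the surface of column 1) and equate Σ ρ_i t_i down to z_c; mantle fills any gap and the z_c terms cancel.
Column 1: 16×2804 + 14.2×2852 + (z_c − 30.2)×3387
Column 2: 0.431×0 + 1.45×2370 + 13.9×ρ + 16.7×2968 + (z_c − 0.431 − 32.05)×3387
The z_c×3387 term appears on both sides and cancels. Collect the known terms of each column as K = Σ(ρt)_known − 3387 × (depth of known layers): K_1 = 85362.4 − 3387×30.2 = −16925; K_2 = 53002.1 − 3387×(0.431 + 32.05) = −57011.047.
Balance: K_1 = K_2 + 13.9×ρ, so ρ = (K_1 − K_2)/13.9 = 40086/13.9 = 2880 kg/m³.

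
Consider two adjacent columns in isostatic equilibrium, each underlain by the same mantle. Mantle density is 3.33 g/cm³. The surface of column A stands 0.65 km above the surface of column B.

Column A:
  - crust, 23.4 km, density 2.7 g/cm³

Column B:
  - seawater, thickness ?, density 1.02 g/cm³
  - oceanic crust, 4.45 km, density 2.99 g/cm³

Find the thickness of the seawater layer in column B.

Take the compensation level at the base of the deeper column (depth z_c below the surface of column A) and equate Σ ρ_i t_i down to z_c; mantle fills any gap and the z_c terms cancel.
Column A: 23.4×2.7 + (z_c − 23.4)×3.33
Column B: 0.65×0 + x×1.02 + 4.45×2.99 + (z_c − 0.65 − 4.45 − x)×3.33
The z_c×3.33 term appears on both sides and cancels. Collect the known terms of each column as K = Σ(ρt)_known − 3.33 × (depth of known layers): K_A = 63.18 − 3.33×23.4 = −14.742; K_B = 13.3055 − 3.33×(0.65 + 4.45) = −3.6775.
Balance: K_A = K_B − x×(3.33 − 1.02), so x = (K_B − K_A)/(3.33 − 1.02) = 11.0645/2.31 = 4.79 km.

4.79 km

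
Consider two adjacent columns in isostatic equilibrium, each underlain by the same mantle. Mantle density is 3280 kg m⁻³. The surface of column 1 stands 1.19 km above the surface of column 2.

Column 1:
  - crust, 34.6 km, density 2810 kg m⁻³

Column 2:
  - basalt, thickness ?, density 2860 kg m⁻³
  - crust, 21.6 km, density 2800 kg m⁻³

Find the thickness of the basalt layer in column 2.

4.74 km

Take the compensation level at the base of the deeper column (depth z_c below the surface of column 1) and equate Σ ρ_i t_i down to z_c; mantle fills any gap and the z_c terms cancel.
Column 1: 34.6×2810 + (z_c − 34.6)×3280
Column 2: 1.19×0 + x×2860 + 21.6×2800 + (z_c − 1.19 − 21.6 − x)×3280
The z_c×3280 term appears on both sides and cancels. Collect the known terms of each column as K = Σ(ρt)_known − 3280 × (depth of known layers): K_1 = 97226 − 3280×34.6 = −16262; K_2 = 60480 − 3280×(1.19 + 21.6) = −14271.2.
Balance: K_1 = K_2 − x×(3280 − 2860), so x = (K_2 − K_1)/(3280 − 2860) = 1990.8/420 = 4.74 km.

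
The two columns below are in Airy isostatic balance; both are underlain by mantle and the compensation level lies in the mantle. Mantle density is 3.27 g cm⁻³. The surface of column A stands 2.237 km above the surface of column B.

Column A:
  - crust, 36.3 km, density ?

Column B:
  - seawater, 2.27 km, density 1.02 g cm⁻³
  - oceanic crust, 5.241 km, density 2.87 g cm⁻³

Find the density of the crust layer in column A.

2.87 g cm⁻³

Take the compensation level at the base of the deeper column (depth z_c below the surface of column A) and equate Σ ρ_i t_i down to z_c; mantle fills any gap and the z_c terms cancel.
Column A: 36.3×ρ + (z_c − 36.3)×3.27
Column B: 2.237×0 + 2.27×1.02 + 5.241×2.87 + (z_c − 2.237 − 7.511)×3.27
The z_c×3.27 term appears on both sides and cancels. Collect the known terms of each column as K = Σ(ρt)_known − 3.27 × (depth of known layers): K_A = 0 − 3.27×36.3 = −118.701; K_B = 17.35707 − 3.27×(2.237 + 7.511) = −14.51889.
Balance: K_A + 36.3×ρ = K_B, so ρ = (K_B − K_A)/36.3 = 104.182/36.3 = 2.87 g cm⁻³.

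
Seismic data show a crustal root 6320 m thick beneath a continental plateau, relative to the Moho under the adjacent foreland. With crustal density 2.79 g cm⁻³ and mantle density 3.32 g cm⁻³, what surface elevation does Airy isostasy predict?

1200 m

For local isostatic compensation: ρ_c h = (ρ_m − ρ_c) r.
h = r (ρ_m − ρ_c) / ρ_c = 6320 m × (3.32 − 2.79) / 2.79 = 1200 m.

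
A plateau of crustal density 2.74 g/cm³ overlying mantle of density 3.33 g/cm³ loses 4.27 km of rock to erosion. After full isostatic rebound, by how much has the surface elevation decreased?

0.757 km

Rebound u = e ρ_c/ρ_m = 4.27 km × 2.74/3.33 = 3.513 km.
Net surface drop = e − u = 4.27 km − 3.513 km = e (ρ_m − ρ_c)/ρ_m = 0.757 km.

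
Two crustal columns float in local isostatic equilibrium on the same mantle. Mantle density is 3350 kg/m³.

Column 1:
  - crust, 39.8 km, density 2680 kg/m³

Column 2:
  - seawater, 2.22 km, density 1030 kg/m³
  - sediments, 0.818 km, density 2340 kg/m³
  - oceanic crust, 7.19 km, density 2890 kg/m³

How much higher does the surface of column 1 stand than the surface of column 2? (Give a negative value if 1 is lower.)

For any compensation level in the mantle, the mantle terms cancel and isostasy reduces to e = (Σt_1 − Σt_2) − (Σ(ρt)_1 − Σ(ρt)_2) / ρ_m.
Σt_1 = 39.8 km; Σt_2 = 10.228 km; Σ(ρt)_1 = 106664; Σ(ρt)_2 = 24979.82 (in km·kg/m³).
e = (39.8 − 10.228) − (106664 − 24979.82) / 3350 = 5.19 km.

5.19 km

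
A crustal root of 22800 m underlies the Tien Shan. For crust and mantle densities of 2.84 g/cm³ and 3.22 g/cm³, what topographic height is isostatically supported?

3050 m

Equating mass per unit area of the two columns: ρ_c h = (ρ_m − ρ_c) r.
h = r (ρ_m − ρ_c) / ρ_c = 22800 m × (3.22 − 2.84) / 2.84 = 3050 m.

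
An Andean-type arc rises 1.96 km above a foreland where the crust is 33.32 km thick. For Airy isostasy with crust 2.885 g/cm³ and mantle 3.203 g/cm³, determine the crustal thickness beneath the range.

53.1 km

Root depth r = h ρ_c / (ρ_m − ρ_c) = 1.96 km × 2.885 / 0.318 = 17.78 km.
Total thickness = T + h + r = 33.32 km + 1.96 km + 17.78 km = 53.1 km.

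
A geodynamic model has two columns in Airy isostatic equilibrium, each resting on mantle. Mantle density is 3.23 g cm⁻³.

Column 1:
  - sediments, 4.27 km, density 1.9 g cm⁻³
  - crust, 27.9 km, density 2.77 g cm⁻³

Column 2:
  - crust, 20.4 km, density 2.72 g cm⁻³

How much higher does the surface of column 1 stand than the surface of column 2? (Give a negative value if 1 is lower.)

For any compensation level in the mantle, the mantle terms cancel and isostasy reduces to e = (Σt_1 − Σt_2) − (Σ(ρt)_1 − Σ(ρt)_2) / ρ_m.
Σt_1 = 32.17 km; Σt_2 = 20.4 km; Σ(ρt)_1 = 85.396; Σ(ρt)_2 = 55.488 (in km·g cm⁻³).
e = (32.17 − 20.4) − (85.396 − 55.488) / 3.23 = 2.51 km.

2.51 km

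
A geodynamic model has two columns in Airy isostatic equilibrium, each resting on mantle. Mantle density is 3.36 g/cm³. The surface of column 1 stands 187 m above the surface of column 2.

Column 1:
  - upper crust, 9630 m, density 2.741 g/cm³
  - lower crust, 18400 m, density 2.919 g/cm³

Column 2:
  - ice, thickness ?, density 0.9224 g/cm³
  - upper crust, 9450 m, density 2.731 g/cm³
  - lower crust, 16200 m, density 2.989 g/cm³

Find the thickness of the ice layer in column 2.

612 m

Take the compensation level at the base of the deeper column (depth z_c below the surface of column 1) and equate Σ ρ_i t_i down to z_c; mantle fills any gap and the z_c terms cancel.
Column 1: 9630×2.741 + 18400×2.919 + (z_c − 28030)×3.36
Column 2: 187×0 + x×0.9224 + 9450×2.731 + 16200×2.989 + (z_c − 187 − 25650 − x)×3.36
The z_c×3.36 term appears on both sides and cancels. Collect the known terms of each column as K = Σ(ρt)_known − 3.36 × (depth of known layers): K_1 = 80105.43 − 3.36×28030 = −14075.37; K_2 = 74229.75 − 3.36×(187 + 25650) = −12582.57.
Balance: K_1 = K_2 − x×(3.36 − 0.9224), so x = (K_2 − K_1)/(3.36 − 0.9224) = 1492.8/2.4376 = 612 m.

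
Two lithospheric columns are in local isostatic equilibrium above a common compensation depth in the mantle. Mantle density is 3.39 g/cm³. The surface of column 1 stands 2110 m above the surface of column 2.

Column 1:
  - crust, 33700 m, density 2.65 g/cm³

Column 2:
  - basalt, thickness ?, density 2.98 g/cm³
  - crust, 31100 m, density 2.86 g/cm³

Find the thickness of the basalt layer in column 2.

3180 m

Take the compensation level at the base of the deeper column (depth z_c below the surface of column 1) and equate Σ ρ_i t_i down to z_c; mantle fills any gap and the z_c terms cancel.
Column 1: 33700×2.65 + (z_c − 33700)×3.39
Column 2: 2110×0 + x×2.98 + 31100×2.86 + (z_c − 2110 − 31100 − x)×3.39
The z_c×3.39 term appears on both sides and cancels. Collect the known terms of each column as K = Σ(ρt)_known − 3.39 × (depth of known layers): K_1 = 89305 − 3.39×33700 = −24938; K_2 = 88946 − 3.39×(2110 + 31100) = −23635.9.
Balance: K_1 = K_2 − x×(3.39 − 2.98), so x = (K_2 − K_1)/(3.39 − 2.98) = 1302.1/0.41 = 3180 m.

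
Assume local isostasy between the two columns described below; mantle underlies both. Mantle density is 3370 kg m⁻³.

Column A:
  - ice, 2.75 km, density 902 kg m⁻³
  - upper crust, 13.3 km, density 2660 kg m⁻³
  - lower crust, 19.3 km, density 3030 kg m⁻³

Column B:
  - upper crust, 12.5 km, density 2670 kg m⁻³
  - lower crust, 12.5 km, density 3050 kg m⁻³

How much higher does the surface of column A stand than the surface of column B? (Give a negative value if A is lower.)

2.98 km

For any compensation level in the mantle, the mantle terms cancel and isostasy reduces to e = (Σt_A − Σt_B) − (Σ(ρt)_A − Σ(ρt)_B) / ρ_m.
Σt_A = 35.35 km; Σt_B = 25 km; Σ(ρt)_A = 96337.5; Σ(ρt)_B = 71500 (in km·kg m⁻³).
e = (35.35 − 25) − (96337.5 − 71500) / 3370 = 2.98 km.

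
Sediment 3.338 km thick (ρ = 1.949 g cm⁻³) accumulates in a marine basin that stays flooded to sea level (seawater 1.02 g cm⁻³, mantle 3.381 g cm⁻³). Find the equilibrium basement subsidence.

1.31 km

Submarine loading: the sediment displaces seawater, and the subsidence is in turn flooded, so s (ρ_m − ρ_w) = t (ρ_sed − ρ_w).
s = 3.338 km × (1.949 − 1.02) / (3.381 − 1.02) = 1.31 km.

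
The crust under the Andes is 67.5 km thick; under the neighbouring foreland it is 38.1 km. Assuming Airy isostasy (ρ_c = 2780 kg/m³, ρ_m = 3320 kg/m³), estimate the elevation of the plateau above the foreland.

Excess crust Δ = 67.5 km − 38.1 km = 29.4 km, split between elevation h and root r with h + r = Δ.
Airy balance ρ_c h = (ρ_m − ρ_c) r gives r = h ρ_c/(ρ_m − ρ_c), so h (1 + ρ_c/(ρ_m − ρ_c)) = Δ, i.e. h = Δ (ρ_m − ρ_c)/ρ_m.
h = 29.4 km × 540/3320 = 4.78 km.

4.78 km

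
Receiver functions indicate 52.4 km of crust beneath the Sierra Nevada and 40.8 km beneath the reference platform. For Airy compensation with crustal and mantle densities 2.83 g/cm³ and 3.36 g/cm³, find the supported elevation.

1.83 km

Excess crust Δ = 52.4 km − 40.8 km = 11.6 km, split between elevation h and root r with h + r = Δ.
Airy balance ρ_c h = (ρ_m − ρ_c) r gives r = h ρ_c/(ρ_m − ρ_c), so h (1 + ρ_c/(ρ_m − ρ_c)) = Δ, i.e. h = Δ (ρ_m − ρ_c)/ρ_m.
h = 11.6 km × 0.53/3.36 = 1.83 km.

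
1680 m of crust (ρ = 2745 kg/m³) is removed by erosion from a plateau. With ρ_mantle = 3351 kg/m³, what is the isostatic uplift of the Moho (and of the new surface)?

1380 m

Unloading: uplift u = e ρ_c/ρ_m = 1680 m × 2745/3351 = 1380 m.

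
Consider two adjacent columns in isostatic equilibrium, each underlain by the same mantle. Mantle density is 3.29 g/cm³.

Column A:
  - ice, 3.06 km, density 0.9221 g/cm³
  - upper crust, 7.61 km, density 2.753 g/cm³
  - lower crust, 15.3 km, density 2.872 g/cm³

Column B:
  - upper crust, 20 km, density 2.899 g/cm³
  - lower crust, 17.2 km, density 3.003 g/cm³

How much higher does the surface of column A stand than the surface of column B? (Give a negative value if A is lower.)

For any compensation level in the mantle, the mantle terms cancel and isostasy reduces to e = (Σt_A − Σt_B) − (Σ(ρt)_A − Σ(ρt)_B) / ρ_m.
Σt_A = 25.97 km; Σt_B = 37.2 km; Σ(ρt)_A = 67.713556; Σ(ρt)_B = 109.6316 (in km·g/cm³).
e = (25.97 − 37.2) − (67.713556 − 109.6316) / 3.29 = 1.51 km.

1.51 km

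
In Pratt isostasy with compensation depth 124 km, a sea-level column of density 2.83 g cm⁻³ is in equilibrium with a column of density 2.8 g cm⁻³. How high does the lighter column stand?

1.33 km

ρ_ref D = ρ (D + h) → h = D (ρ_ref − ρ)/ρ.
h = 124 km × (2.83 − 2.8)/2.8 = 1.33 km.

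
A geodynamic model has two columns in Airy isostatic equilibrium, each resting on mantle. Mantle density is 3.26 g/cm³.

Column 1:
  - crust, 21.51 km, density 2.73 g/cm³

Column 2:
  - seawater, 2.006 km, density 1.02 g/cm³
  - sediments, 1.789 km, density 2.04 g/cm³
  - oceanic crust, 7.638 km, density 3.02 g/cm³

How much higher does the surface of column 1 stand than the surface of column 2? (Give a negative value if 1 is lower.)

For any compensation level in the mantle, the mantle terms cancel and isostasy reduces to e = (Σt_1 − Σt_2) − (Σ(ρt)_1 − Σ(ρt)_2) / ρ_m.
Σt_1 = 21.51 km; Σt_2 = 11.433 km; Σ(ρt)_1 = 58.7223; Σ(ρt)_2 = 28.76244 (in km·g/cm³).
e = (21.51 − 11.433) − (58.7223 − 28.76244) / 3.26 = 0.887 km.

0.887 km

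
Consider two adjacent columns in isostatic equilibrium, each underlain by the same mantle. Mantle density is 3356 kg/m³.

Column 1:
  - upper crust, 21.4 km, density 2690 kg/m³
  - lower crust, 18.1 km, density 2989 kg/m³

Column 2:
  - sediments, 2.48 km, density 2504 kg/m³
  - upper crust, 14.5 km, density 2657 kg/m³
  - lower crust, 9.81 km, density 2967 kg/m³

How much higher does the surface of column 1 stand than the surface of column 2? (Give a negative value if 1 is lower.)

1.44 km

For any compensation level in the mantle, the mantle terms cancel and isostasy reduces to e = (Σt_1 − Σt_2) − (Σ(ρt)_1 − Σ(ρt)_2) / ρ_m.
Σt_1 = 39.5 km; Σt_2 = 26.79 km; Σ(ρt)_1 = 111666.9; Σ(ρt)_2 = 73842.69 (in km·kg/m³).
e = (39.5 − 26.79) − (111666.9 − 73842.69) / 3356 = 1.44 km.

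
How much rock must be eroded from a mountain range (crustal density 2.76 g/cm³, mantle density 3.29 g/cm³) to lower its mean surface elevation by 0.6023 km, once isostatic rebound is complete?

Net drop Δ = e − u = e − e ρ_c/ρ_m = e (ρ_m − ρ_c)/ρ_m.
e = Δ ρ_m/(ρ_m − ρ_c) = 0.6023 km × 3.29/0.53 = 3.74 km.

3.74 km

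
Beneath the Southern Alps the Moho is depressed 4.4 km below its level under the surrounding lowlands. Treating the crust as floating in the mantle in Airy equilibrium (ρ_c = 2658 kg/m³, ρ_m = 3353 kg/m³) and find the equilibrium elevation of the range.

1.15 km

For local isostatic compensation: ρ_c h = (ρ_m − ρ_c) r.
h = r (ρ_m − ρ_c) / ρ_c = 4.4 km × (3353 − 2658) / 2658 = 1.15 km.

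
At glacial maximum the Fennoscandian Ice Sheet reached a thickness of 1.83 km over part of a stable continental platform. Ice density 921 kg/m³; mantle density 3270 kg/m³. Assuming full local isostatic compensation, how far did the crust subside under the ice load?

0.515 km

Equating mass per unit area of the two columns: the ice load ρ_ice t is balanced by mantle displaced below, ρ_m s.
s = t ρ_ice / ρ_m = 1.83 km × 921/3270 = 0.515 km.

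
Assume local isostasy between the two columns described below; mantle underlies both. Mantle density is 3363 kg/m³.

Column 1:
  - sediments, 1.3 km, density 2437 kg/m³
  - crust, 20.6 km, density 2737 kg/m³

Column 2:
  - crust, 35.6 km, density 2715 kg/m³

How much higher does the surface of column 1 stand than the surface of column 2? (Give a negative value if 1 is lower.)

For any compensation level in the mantle, the mantle terms cancel and isostasy reduces to e = (Σt_1 − Σt_2) − (Σ(ρt)_1 − Σ(ρt)_2) / ρ_m.
Σt_1 = 21.9 km; Σt_2 = 35.6 km; Σ(ρt)_1 = 59550.3; Σ(ρt)_2 = 96654 (in km·kg/m³).
e = (21.9 − 35.6) − (59550.3 − 96654) / 3363 = −2.67 km.

−2.67 km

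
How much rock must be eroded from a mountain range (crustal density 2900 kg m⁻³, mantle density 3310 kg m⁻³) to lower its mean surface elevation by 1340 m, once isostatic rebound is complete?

Net drop Δ = e − u = e − e ρ_c/ρ_m = e (ρ_m − ρ_c)/ρ_m.
e = Δ ρ_m/(ρ_m − ρ_c) = 1340 m × 3310/410 = 10800 m.

10800 m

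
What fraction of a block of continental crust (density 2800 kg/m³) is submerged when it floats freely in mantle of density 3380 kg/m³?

0.828

Submerged fraction = ρ_obj/ρ_fluid = 2800/3380 = 0.828.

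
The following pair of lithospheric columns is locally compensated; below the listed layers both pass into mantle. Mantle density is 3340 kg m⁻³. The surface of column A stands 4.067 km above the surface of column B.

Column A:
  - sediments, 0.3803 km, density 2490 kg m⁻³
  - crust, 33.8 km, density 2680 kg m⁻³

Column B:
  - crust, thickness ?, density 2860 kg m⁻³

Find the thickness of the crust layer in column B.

18.8 km

Take the compensation level at the base of the deeper column (depth z_c below the surface of column A) and equate Σ ρ_i t_i down to z_c; mantle fills any gap and the z_c terms cancel.
Column A: 0.3803×2490 + 33.8×2680 + (z_c − 34.1803)×3340
Column B: 4.067×0 + x×2860 + (z_c − 4.067 − 0 − x)×3340
The z_c×3340 term appears on both sides and cancels. Collect the known terms of each column as K = Σ(ρt)_known − 3340 × (depth of known layers): K_A = 91530.947 − 3340×34.1803 = −22631.255; K_B = 0 − 3340×(4.067 + 0) = −13583.78.
Balance: K_A = K_B − x×(3340 − 2860), so x = (K_B − K_A)/(3340 − 2860) = 9047.48/480 = 18.8 km.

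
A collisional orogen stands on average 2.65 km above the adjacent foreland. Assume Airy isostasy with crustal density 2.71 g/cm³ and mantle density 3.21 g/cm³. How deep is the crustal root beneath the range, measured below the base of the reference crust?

For local isostatic compensation: the weight of the topography is balanced by the buoyancy of the root, ρ_c h = (ρ_m − ρ_c) r.
r = h · ρ_c / (ρ_m − ρ_c) = 2.65 km × 2.71 / (3.21 − 2.71) = 14.4 km.

14.4 km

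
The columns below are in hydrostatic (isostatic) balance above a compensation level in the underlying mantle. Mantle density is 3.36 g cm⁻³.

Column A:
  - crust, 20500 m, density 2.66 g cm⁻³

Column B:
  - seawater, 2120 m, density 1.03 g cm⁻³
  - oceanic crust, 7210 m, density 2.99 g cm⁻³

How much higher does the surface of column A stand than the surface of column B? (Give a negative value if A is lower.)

2010 m

For any compensation level in the mantle, the mantle terms cancel and isostasy reduces to e = (Σt_A − Σt_B) − (Σ(ρt)_A − Σ(ρt)_B) / ρ_m.
Σt_A = 20500 m; Σt_B = 9330 m; Σ(ρt)_A = 54530; Σ(ρt)_B = 23741.5 (in m·g cm⁻³).
e = (20500 − 9330) − (54530 − 23741.5) / 3.36 = 2010 m.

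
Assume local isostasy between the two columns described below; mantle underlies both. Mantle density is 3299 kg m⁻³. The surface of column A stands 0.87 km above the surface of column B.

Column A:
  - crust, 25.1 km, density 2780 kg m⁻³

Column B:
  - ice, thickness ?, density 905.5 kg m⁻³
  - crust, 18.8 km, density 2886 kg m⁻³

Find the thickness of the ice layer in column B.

Take the compensation level at the base of the deeper column (depth z_c below the surface of column A) and equate Σ ρ_i t_i down to z_c; mantle fills any gap and the z_c terms cancel.
Column A: 25.1×2780 + (z_c − 25.1)×3299
Column B: 0.87×0 + x×905.5 + 18.8×2886 + (z_c − 0.87 − 18.8 − x)×3299
The z_c×3299 term appears on both sides and cancels. Collect the known terms of each column as K = Σ(ρt)_known − 3299 × (depth of known layers): K_A = 69778 − 3299×25.1 = −13026.9; K_B = 54256.8 − 3299×(0.87 + 18.8) = −10634.53.
Balance: K_A = K_B − x×(3299 − 905.5), so x = (K_B − K_A)/(3299 − 905.5) = 2392.37/2393.5 = 1 km.

1 km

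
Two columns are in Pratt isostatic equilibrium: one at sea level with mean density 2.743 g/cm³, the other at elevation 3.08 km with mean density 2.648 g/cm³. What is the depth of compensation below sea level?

85.9 km

ρ_ref D = ρ (D + h) → D (ρ_ref − ρ) = ρ h.
D = ρ h/(ρ_ref − ρ) = 2.648 × 3.08 km/(2.743 − 2.648) = 85.9 km.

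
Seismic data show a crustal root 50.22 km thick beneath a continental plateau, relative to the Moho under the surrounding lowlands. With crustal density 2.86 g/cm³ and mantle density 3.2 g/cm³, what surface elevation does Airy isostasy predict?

5.97 km

For local isostatic compensation: ρ_c h = (ρ_m − ρ_c) r.
h = r (ρ_m − ρ_c) / ρ_c = 50.22 km × (3.2 − 2.86) / 2.86 = 5.97 km.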